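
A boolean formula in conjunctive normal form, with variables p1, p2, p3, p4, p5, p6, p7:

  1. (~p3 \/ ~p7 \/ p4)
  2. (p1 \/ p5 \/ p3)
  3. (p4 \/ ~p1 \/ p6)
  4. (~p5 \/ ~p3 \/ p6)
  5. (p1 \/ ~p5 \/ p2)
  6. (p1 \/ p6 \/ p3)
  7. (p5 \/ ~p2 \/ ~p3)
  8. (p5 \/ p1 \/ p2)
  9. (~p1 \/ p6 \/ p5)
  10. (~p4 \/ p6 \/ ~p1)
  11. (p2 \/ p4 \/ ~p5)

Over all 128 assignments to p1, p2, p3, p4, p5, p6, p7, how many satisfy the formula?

29

Split on p1, then p5.
  p1=T, p5=T: 11 of the 32 assignments to (p2,p3,p4,p6,p7) work.
  p1=T, p5=F: 11 of the 32 assignments to (p2,p3,p4,p6,p7) work.
  p1=F, p5=T: 7 of the 32 assignments to (p2,p3,p4,p6,p7) work.
  p1=F, p5=F: a clause becomes empty — 0.
Total: 11 + 11 + 7 + 0 = 29.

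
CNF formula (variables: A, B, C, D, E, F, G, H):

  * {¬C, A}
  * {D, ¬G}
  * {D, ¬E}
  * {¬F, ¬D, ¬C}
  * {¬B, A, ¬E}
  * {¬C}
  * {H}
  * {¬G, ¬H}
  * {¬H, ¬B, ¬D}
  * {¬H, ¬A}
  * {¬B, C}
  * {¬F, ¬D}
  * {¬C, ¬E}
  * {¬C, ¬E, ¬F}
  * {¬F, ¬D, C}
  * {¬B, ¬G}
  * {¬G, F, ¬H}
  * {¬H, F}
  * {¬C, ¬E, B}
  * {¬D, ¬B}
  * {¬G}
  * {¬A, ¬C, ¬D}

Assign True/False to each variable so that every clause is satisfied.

A=F, B=F, C=F, D=F, E=F, F=T, G=F, H=T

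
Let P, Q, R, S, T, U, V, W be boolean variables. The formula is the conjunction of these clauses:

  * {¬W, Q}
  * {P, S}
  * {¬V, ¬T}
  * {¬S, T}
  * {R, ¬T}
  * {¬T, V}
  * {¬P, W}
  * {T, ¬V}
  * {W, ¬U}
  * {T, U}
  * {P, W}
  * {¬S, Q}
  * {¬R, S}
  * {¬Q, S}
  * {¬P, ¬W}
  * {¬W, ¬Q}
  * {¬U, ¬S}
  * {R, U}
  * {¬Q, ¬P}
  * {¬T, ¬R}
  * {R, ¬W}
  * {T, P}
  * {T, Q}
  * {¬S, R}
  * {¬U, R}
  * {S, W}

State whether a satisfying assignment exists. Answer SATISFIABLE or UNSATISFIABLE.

UNSATISFIABLE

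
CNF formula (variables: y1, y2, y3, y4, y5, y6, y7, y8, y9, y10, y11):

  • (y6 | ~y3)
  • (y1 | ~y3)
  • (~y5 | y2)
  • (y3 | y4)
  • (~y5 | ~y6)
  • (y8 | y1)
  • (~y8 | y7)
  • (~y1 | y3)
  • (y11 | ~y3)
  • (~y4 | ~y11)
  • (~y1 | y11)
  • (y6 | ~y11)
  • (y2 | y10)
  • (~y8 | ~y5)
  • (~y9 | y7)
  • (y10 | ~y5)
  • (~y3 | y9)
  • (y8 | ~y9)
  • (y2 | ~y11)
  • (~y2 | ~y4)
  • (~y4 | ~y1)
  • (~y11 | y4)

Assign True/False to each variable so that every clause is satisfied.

y1 = False, y2 = False, y3 = False, y4 = True, y5 = False, y6 = False, y7 = True, y8 = True, y9 = True, y10 = True, y11 = False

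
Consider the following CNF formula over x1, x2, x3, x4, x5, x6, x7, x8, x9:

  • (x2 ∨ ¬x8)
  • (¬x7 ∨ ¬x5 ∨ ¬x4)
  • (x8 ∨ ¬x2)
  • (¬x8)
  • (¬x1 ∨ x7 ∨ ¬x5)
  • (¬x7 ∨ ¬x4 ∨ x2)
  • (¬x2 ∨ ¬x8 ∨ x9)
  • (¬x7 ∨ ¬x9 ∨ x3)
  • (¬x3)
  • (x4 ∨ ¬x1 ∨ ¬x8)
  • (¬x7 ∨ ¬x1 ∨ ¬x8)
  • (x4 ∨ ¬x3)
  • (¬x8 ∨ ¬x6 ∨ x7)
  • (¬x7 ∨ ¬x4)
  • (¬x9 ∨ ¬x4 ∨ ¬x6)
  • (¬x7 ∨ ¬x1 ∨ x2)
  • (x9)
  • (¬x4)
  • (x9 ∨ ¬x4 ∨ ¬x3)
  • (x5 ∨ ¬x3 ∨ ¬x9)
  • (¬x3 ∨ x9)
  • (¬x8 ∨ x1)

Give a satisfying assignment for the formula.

x1=0  x2=0  x3=0  x4=0  x5=1  x6=0  x7=0  x8=0  x9=1

Unit propagation: (¬x8) forces x8 = False.
Unit propagation: (¬x2) forces x2 = False.
(¬x3) is a unit clause, so x3 = False.
The clause (x9) is unit: x9 must be True.
(¬x7) is a unit clause, so x7 = False.
(¬x4) is a unit clause, so x4 = False.
Pure literal: x1 appears only negated; assign x1 = False.
x5, x6 are now unconstrained; take x5 = True, x6 = False.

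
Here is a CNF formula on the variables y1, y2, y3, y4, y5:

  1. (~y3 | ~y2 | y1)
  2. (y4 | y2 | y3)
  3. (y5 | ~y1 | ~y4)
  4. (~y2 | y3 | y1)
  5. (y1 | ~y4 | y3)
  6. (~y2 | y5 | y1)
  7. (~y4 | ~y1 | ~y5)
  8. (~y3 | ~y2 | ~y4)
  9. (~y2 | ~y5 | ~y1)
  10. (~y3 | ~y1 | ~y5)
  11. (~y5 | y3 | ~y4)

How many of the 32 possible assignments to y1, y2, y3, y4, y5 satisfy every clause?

7

Split on y1, then y3.
  y1=T, y3=T: remaining (y2,y4,y5) ∈ {(F,F,F); (T,F,F)} — 2.
  y1=T, y3=F: remaining (y2,y4,y5) ∈ {(T,F,F)} — 1.
  y1=F, y3=T: remaining (y2,y4,y5) ∈ {(F,F,F); (F,F,T); (F,T,F); (F,T,T)} — 4.
  y1=F, y3=F: a clause becomes empty — 0.
Total: 2 + 1 + 4 + 0 = 7.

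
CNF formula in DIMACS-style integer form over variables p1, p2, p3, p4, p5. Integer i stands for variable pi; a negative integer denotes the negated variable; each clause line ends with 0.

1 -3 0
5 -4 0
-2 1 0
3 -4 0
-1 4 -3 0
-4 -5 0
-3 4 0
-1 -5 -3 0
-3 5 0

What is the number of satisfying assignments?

6

The models are:
  p1=F p2=F p3=F p4=F p5=F
  p1=F p2=F p3=F p4=F p5=T
  p1=T p2=F p3=F p4=F p5=F
  p1=T p2=F p3=F p4=F p5=T
  p1=T p2=T p3=F p4=F p5=F
  p1=T p2=T p3=F p4=F p5=T
Count: 6.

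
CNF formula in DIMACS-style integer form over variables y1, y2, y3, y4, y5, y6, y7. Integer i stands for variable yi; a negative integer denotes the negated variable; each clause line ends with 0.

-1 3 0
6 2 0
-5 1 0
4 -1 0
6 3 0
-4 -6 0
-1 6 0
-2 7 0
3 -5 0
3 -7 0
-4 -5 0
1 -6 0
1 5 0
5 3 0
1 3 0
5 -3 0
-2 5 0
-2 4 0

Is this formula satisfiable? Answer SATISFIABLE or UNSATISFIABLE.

y1 = True:
  propagation gives y3=True, y4=True, y6=False; an empty clause results — contradiction.
y1 = False:
  propagation gives y5=False; an empty clause results — contradiction.
Every branch closes, so no satisfying assignment exists.

UNSATISFIABLE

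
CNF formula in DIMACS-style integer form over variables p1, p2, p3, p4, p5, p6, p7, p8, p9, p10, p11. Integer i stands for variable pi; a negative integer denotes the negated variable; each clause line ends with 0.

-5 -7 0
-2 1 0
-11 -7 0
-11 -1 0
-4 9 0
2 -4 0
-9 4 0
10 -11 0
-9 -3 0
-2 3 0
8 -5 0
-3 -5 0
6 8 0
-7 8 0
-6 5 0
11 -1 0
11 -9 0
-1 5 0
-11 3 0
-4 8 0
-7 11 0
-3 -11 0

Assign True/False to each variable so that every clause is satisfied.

p1 = False, p2 = False, p3 = False, p4 = False, p5 = True, p6 = True, p7 = False, p8 = True, p9 = False, p10 = False, p11 = False

p7 occurs only negated in the remaining clauses — set p7 = False.
Pure literal: p8 appears only positively; assign p8 = True.
Set p1 = False and propagate.
  then p2 is forced to False.
  then p4 is forced to False.
  then p9 is forced to False.
Branch on p3: take p3 = False.
  then p11 is forced to False.
The remaining clauses are satisfied by p5 = True, p6 = True, p10 = False.
Check each clause:
  1. {¬p5, ¬p7} — ¬p7 is true.
  2. {p1, ¬p2} — ¬p2 is true.
  3. {¬p7, ¬p11} — ¬p7 is true.
  4. {¬p11, ¬p1} — ¬p11 is true.
  5. {p9, ¬p4} — ¬p4 is true.
  6. {¬p4, p2} — ¬p4 is true.
  7. {p4, ¬p9} — ¬p9 is true.
  8. {¬p11, p10} — ¬p11 is true.
  9. {¬p3, ¬p9} — ¬p3 is true.
  10. {¬p2, p3} — ¬p2 is true.
  11. {¬p5, p8} — p8 is true.
  12. {¬p5, ¬p3} — ¬p3 is true.
  13. {p6, p8} — p8 is true.
  14. {p8, ¬p7} — p8 is true.
  15. {¬p6, p5} — p5 is true.
  16. {p11, ¬p1} — ¬p1 is true.
  17. {p11, ¬p9} — ¬p9 is true.
  18. {¬p1, p5} — p5 is true.
  19. {¬p11, p3} — ¬p11 is true.
  20. {p8, ¬p4} — p8 is true.
  21. {p11, ¬p7} — ¬p7 is true.
  22. {¬p11, ¬p3} — ¬p3 is true.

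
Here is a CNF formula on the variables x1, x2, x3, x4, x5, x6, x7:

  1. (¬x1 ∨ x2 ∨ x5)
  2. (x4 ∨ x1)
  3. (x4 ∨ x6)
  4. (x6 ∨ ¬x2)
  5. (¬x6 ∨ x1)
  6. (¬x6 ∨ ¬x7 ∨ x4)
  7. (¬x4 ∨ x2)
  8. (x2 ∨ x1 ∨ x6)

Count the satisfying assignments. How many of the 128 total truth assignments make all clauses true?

Split on x6, then x1.
  x6=T, x1=T: x3 free; 7 ways for (x2,x4,x5,x7) × 2^1 = 14.
  x6=T, x1=F: a clause becomes empty — 0.
  x6=F, x1=T: a clause becomes empty — 0.
  x6=F, x1=F: a clause becomes empty — 0.
Total: 14 + 0 + 0 + 0 = 14.

14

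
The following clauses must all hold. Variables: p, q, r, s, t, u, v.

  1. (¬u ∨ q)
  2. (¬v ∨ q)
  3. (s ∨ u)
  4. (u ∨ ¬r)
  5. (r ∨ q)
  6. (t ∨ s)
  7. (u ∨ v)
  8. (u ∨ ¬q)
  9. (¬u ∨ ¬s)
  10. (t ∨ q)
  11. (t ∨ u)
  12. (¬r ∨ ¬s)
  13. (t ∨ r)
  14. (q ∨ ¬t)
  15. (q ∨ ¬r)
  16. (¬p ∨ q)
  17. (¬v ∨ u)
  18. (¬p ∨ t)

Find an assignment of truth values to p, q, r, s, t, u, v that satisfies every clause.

p=True, q=True, r=False, s=False, t=True, u=True, v=False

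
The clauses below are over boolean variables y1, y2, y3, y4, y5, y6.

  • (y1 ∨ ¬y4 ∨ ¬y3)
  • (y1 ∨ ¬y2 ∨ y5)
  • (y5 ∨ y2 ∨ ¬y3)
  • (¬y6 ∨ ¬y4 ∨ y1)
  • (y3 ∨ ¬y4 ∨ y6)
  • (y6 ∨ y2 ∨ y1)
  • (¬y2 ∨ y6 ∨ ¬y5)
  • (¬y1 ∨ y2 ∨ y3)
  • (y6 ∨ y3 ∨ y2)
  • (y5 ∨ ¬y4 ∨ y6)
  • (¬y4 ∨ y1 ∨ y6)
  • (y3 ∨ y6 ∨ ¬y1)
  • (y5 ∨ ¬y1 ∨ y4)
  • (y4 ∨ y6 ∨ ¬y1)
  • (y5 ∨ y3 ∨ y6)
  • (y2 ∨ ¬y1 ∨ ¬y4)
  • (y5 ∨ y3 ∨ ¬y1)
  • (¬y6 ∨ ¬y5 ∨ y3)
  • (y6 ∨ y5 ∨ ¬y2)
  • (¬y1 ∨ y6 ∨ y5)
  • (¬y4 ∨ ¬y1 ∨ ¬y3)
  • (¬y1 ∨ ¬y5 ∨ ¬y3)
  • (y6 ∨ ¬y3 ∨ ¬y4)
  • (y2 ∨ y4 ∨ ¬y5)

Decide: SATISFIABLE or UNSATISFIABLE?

SATISFIABLE

Try y1 = False.
Try y2 = True.
  then y5 is forced to True.
  then y6 is forced to True.
  then y4 is forced to False.
  then y3 is forced to True.
So y1=False, y2=True, y3=True, y4=False, y5=True, y6=True is a satisfying assignment.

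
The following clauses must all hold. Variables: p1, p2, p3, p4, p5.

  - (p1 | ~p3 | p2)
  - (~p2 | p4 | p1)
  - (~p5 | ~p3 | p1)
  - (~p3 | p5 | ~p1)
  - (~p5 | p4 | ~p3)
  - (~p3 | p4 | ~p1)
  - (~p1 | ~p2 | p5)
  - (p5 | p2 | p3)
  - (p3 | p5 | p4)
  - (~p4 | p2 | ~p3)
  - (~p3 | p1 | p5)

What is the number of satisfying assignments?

Case analysis on p3 and p1:
  p3=T, p1=T: remaining (p2,p4,p5) ∈ {(T,T,T)} — 1.
  p3=T, p1=F: a clause becomes empty — 0.
  p3=F, p1=T: remaining (p2,p4,p5) ∈ {(F,F,T); (F,T,T); (T,F,T); (T,T,T)} — 4.
  p3=F, p1=F: remaining (p2,p4,p5) ∈ {(F,F,T); (F,T,T); (T,T,F); (T,T,T)} — 4.
Total: 1 + 0 + 4 + 4 = 9.

9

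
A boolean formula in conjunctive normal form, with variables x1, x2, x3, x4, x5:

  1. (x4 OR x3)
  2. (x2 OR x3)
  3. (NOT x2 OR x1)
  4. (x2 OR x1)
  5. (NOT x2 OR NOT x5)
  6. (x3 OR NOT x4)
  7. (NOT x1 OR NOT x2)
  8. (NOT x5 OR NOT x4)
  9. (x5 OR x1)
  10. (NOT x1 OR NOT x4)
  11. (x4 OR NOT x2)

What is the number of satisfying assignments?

2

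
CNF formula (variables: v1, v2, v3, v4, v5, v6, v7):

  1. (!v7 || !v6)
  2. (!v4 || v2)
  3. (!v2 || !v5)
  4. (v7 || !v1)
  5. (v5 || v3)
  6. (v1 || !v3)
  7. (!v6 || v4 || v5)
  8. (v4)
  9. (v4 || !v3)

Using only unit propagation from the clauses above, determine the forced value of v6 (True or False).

Unit clause (v4) sets v4 = True.
From (!v4 || v2) and v4 = True: v2 = True.
In (!v5 || !v2), !v2 is now false; !v5 must hold, so v5 = False.
In (v5 || v3), v5 is now false; v3 must hold, so v3 = True.
From (!v3 || v1) and v3 = True: v1 = True.
(!v1 || v7) with v1 = True leaves only v7, so v7 = True.
From (!v6 || !v7) and v7 = True: v6 = False.

False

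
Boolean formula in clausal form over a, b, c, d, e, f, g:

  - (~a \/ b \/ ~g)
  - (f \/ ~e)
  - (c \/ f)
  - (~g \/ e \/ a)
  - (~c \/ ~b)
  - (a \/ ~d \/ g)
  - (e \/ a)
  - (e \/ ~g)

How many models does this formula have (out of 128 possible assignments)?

25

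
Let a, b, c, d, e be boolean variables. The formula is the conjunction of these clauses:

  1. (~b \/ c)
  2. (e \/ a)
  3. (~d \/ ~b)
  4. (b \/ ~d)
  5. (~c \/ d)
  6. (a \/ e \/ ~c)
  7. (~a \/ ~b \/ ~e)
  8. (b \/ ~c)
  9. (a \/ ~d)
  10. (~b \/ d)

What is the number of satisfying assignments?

The models are:
  a=0 b=0 c=0 d=0 e=1
  a=1 b=0 c=0 d=0 e=0
  a=1 b=0 c=0 d=0 e=1
That's 3 in total.

3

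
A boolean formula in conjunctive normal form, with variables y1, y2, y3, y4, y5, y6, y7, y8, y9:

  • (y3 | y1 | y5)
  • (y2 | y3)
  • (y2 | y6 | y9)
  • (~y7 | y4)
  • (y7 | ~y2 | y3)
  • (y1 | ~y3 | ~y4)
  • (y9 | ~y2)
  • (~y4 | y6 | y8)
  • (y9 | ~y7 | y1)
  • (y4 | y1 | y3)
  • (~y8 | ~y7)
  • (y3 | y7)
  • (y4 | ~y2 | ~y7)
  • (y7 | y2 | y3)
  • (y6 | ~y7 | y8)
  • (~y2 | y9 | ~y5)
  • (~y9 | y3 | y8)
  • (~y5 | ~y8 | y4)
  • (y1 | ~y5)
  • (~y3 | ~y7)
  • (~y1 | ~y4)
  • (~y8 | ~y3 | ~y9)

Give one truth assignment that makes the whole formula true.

y1=F, y2=F, y3=T, y4=F, y5=F, y6=T, y7=F, y8=F, y9=F

y6 occurs only positively in the remaining clauses — set y6 = True.
Set y1 = False and propagate.
  then y5 is forced to False.
  then y3 is forced to True.
  then y4 is forced to False.
  then y7 is forced to False.
Branch on y2: take y2 = False.
For the remaining variables, y8 = False, y9 = False works.
Check each clause:
  1. (y1 | y3 | y5) — y3 is true.
  2. (y3 | y2) — y3 is true.
  3. (y9 | y6 | y2) — y6 is true.
  4. (~y7 | y4) — ~y7 is true.
  5. (y3 | y7 | ~y2) — y3 is true.
  6. (~y3 | ~y4 | y1) — ~y4 is true.
  7. (y9 | ~y2) — ~y2 is true.
  8. (y8 | y6 | ~y4) — ~y4 is true.
  9. (y9 | ~y7 | y1) — ~y7 is true.
  10. (y3 | y4 | y1) — y3 is true.
  11. (~y8 | ~y7) — ~y8 is true.
  12. (y3 | y7) — y3 is true.
  13. (~y7 | y4 | ~y2) — ~y7 is true.
  14. (y2 | y7 | y3) — y3 is true.
  15. (~y7 | y8 | y6) — ~y7 is true.
  16. (~y5 | y9 | ~y2) — ~y5 is true.
  17. (~y9 | y8 | y3) — y3 is true.
  18. (y4 | ~y8 | ~y5) — ~y8 is true.
  19. (y1 | ~y5) — ~y5 is true.
  20. (~y7 | ~y3) — ~y7 is true.
  21. (~y1 | ~y4) — ~y4 is true.
  22. (~y9 | ~y3 | ~y8) — ~y8 is true.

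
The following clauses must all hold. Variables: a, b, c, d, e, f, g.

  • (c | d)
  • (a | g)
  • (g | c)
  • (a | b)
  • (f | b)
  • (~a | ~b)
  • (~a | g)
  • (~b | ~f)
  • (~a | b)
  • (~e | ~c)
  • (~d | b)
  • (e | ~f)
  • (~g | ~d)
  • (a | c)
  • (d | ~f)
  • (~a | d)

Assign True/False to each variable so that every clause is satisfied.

a = 0, b = 1, c = 1, d = 0, e = 0, f = 0, g = 1

Check each clause:
  1. (d | c) — c is true.
  2. (a | g) — g is true.
  3. (g | c) — c is true.
  4. (b | a) — b is true.
  5. (f | b) — b is true.
  6. (~b | ~a) — ~a is true.
  7. (~a | g) — ~a is true.
  8. (~b | ~f) — ~f is true.
  9. (b | ~a) — b is true.
  10. (~c | ~e) — ~e is true.
  11. (b | ~d) — b is true.
  12. (~f | e) — ~f is true.
  13. (~g | ~d) — ~d is true.
  14. (c | a) — c is true.
  15. (d | ~f) — ~f is true.
  16. (d | ~a) — ~a is true.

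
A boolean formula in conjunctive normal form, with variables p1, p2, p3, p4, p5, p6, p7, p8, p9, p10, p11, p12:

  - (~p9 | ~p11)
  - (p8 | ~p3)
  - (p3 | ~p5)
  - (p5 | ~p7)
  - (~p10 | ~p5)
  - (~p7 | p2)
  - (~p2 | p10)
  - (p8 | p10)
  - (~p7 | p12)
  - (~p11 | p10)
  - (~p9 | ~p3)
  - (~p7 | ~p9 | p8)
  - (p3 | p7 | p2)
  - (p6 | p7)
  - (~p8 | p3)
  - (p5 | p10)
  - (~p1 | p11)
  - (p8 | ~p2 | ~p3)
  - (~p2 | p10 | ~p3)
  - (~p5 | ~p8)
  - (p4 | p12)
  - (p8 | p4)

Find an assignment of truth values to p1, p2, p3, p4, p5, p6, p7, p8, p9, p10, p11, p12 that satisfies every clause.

p1 = True, p2 = False, p3 = True, p4 = False, p5 = False, p6 = True, p7 = False, p8 = True, p9 = False, p10 = True, p11 = True, p12 = True

p6 occurs only positively in the remaining clauses — set p6 = True.
Pure literal: p9 appears only negated; assign p9 = False.
Branch on p1: take p1 = True.
  then p11 is forced to True.
  then p10 is forced to True.
  then p5 is forced to False.
  then p7 is forced to False.
For the remaining variables, p2 = False, p3 = True, p4 = False, p8 = True, p12 = True works.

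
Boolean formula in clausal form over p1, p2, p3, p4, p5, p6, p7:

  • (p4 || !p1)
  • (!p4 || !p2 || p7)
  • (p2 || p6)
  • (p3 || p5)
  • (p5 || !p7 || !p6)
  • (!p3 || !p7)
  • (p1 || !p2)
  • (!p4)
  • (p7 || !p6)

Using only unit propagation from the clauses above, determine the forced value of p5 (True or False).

True

(!p4) is a unit clause: p4 = False.
From (p4 || !p1) and p4 = False: p1 = False.
From (!p2 || p1) and p1 = False: p2 = False.
In (p6 || p2), p2 is now false; p6 must hold, so p6 = True.
From (p7 || !p6) and p6 = True: p7 = True.
(!p7 || !p6 || p5): since p7 = True, p6 = True, the clause reduces to (p5). p5 = True.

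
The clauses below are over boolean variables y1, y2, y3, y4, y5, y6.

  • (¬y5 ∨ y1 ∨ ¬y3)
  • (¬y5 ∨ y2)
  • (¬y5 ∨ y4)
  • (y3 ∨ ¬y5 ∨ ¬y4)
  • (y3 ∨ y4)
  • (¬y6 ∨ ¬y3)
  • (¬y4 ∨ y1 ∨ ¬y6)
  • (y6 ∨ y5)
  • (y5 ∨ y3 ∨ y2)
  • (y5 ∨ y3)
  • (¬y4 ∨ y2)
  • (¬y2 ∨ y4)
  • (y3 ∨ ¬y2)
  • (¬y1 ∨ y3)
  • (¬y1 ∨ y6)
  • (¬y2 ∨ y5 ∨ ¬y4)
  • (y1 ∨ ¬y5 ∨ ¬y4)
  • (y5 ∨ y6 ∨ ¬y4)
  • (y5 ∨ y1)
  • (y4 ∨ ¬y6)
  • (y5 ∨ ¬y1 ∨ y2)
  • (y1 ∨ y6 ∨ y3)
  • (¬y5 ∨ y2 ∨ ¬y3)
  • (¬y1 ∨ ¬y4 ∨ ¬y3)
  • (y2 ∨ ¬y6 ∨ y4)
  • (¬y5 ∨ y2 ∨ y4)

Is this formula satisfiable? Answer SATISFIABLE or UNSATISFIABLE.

UNSATISFIABLE

y5 = True:
  propagation gives y2=True, y4=True, y3=True, y1=True; an empty clause results — contradiction.
y5 = False:
  propagation gives y6=True, y3=False; an empty clause results — contradiction.
Every branch closes, so no satisfying assignment exists.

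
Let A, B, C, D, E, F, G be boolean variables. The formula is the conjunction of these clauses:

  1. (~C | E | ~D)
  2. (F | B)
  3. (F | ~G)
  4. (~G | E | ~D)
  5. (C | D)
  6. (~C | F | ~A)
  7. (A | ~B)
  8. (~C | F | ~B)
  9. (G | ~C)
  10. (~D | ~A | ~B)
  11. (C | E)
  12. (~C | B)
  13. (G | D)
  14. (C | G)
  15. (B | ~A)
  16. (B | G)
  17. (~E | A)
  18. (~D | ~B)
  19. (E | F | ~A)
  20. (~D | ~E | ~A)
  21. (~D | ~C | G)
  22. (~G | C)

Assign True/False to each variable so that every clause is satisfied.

A = 1, B = 1, C = 1, D = 0, E = 0, F = 1, G = 1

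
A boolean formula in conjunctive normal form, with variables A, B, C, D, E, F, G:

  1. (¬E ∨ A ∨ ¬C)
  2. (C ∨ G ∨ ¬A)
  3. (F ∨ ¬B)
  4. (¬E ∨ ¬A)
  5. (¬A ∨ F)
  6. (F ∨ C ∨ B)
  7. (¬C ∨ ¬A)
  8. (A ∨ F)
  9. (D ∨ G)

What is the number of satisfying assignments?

22

Split on A, then C.
  A=T, C=T: a clause becomes empty — 0.
  A=T, C=F: remaining (B,D,E,F,G) ∈ {(F,F,F,T,T); (F,T,F,T,T); (T,F,F,T,T); (T,T,F,T,T)} — 4.
  A=F, C=T: B free; 3 ways for (D,E,F,G) × 2^1 = 6.
  A=F, C=F: B, E free; 3 ways for (D,F,G) × 2^2 = 12.
Total: 0 + 4 + 6 + 12 = 22.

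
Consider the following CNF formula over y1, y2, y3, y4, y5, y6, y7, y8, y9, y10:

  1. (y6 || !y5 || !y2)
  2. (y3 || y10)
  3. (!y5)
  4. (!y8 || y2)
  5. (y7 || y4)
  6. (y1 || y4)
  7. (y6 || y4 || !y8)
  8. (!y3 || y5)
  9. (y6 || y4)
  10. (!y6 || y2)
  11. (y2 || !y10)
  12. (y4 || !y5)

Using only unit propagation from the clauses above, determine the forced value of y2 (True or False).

True

(!y5) is a unit clause: y5 = False.
(y5 || !y3) with y5 = False leaves only !y3, so y3 = False.
(y10 || y3): since y3 = False, the clause reduces to (y10). y10 = True.
In (y2 || !y10), !y10 is now false; y2 must hold, so y2 = True.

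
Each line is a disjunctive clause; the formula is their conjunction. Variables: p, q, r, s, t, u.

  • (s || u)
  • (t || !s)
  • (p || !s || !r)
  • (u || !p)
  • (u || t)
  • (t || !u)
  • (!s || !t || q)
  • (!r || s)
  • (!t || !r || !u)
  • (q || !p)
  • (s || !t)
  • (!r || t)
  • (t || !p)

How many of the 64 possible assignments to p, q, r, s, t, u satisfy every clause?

3

Satisfying assignments:
  p=F q=T r=F s=T t=T u=F
  p=F q=T r=F s=T t=T u=T
  p=T q=T r=F s=T t=T u=T
Count: 3.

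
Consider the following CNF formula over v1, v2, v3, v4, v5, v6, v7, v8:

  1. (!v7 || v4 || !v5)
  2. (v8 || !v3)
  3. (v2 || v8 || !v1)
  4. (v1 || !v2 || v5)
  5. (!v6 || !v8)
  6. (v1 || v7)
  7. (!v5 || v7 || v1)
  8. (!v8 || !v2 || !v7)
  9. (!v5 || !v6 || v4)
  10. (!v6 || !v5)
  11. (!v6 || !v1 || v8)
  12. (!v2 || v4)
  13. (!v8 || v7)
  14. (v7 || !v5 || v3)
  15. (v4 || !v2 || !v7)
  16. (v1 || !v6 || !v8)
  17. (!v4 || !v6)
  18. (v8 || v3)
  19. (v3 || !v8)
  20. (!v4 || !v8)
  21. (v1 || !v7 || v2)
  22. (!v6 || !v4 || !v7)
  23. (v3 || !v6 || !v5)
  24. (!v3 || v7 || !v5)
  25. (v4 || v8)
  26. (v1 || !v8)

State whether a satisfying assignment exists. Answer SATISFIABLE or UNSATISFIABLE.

SATISFIABLE

v6 occurs only negated in the remaining clauses — set v6 = False.
Try v1 = True.
Try v2 = False.
  then v8 is forced to True.
  then v7 is forced to True.
  then v3 is forced to True.
  then v4 is forced to False.
  then v5 is forced to False.
Every clause has at least one true literal under this assignment.
So v1=T, v2=F, v3=T, v4=F, v5=F, v6=F, v7=T, v8=T is a satisfying assignment.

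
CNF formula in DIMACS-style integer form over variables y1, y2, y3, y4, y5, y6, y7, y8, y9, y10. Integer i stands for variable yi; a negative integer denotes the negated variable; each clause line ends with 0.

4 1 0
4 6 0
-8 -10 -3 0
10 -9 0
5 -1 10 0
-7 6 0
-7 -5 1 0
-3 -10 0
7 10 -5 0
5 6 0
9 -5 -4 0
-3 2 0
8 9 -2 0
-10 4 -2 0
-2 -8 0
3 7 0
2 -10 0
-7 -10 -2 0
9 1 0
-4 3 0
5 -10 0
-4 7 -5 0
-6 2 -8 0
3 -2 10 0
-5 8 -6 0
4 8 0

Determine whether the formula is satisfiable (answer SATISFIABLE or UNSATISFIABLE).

UNSATISFIABLE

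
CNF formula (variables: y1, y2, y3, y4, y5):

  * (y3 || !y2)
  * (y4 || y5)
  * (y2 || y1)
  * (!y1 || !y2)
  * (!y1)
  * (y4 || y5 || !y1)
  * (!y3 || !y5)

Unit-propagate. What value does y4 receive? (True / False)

True

(!y1) stands alone — y1 = False.
(y1 || y2) with y1 = False leaves only y2, so y2 = True.
From (y3 || !y2) and y2 = True: y3 = True.
In (!y5 || !y3), !y3 is now false; !y5 must hold, so y5 = False.
(y4 || y5): since y5 = False, the clause reduces to (y4). y4 = True.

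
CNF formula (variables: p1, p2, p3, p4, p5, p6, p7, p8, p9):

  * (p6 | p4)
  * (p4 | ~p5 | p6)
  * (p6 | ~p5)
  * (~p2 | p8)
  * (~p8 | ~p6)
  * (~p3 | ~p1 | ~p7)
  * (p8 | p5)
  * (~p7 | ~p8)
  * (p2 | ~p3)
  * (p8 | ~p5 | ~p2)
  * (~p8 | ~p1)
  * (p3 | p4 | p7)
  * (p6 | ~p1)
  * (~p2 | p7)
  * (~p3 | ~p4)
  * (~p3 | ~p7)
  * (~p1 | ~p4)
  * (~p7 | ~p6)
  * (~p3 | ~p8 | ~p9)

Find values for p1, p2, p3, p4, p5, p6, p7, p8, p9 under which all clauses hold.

p1=False, p2=False, p3=False, p4=True, p5=False, p6=False, p7=False, p8=True, p9=False

Check each clause:
  1. (p6 | p4) — p4 is true.
  2. (~p5 | p6 | p4) — ~p5 is true.
  3. (~p5 | p6) — ~p5 is true.
  4. (~p2 | p8) — p8 is true.
  5. (~p6 | ~p8) — ~p6 is true.
  6. (~p1 | ~p3 | ~p7) — ~p7 is true.
  7. (p5 | p8) — p8 is true.
  8. (~p8 | ~p7) — ~p7 is true.
  9. (p2 | ~p3) — ~p3 is true.
  10. (~p5 | p8 | ~p2) — p8 is true.
  11. (~p1 | ~p8) — ~p1 is true.
  12. (p4 | p3 | p7) — p4 is true.
  13. (p6 | ~p1) — ~p1 is true.
  14. (p7 | ~p2) — ~p2 is true.
  15. (~p4 | ~p3) — ~p3 is true.
  16. (~p7 | ~p3) — ~p7 is true.
  17. (~p1 | ~p4) — ~p1 is true.
  18. (~p6 | ~p7) — ~p7 is true.
  19. (~p3 | ~p9 | ~p8) — ~p3 is true.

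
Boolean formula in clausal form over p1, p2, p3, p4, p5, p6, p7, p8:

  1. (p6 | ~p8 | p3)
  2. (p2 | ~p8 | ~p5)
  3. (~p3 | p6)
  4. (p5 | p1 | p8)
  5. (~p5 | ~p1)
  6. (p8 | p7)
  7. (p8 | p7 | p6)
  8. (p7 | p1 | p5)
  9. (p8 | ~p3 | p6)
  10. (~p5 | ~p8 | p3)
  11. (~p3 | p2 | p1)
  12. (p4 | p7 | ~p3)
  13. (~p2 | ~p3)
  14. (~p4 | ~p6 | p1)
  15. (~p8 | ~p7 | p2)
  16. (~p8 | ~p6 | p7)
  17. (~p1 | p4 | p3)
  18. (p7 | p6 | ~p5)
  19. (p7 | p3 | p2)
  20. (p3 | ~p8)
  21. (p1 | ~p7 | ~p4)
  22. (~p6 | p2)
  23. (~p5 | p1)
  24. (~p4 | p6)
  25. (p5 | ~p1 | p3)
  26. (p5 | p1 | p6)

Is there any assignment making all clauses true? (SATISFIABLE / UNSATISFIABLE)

p3 = True:
  propagation gives p6=True, p2=False; an empty clause results — contradiction.
p3 = False:
  p1 = True:
    propagation gives p5=False; an empty clause results — contradiction.
  p1 = False:
    propagation gives p5=True; an empty clause results — contradiction.
Every branch closes, so no satisfying assignment exists.

UNSATISFIABLE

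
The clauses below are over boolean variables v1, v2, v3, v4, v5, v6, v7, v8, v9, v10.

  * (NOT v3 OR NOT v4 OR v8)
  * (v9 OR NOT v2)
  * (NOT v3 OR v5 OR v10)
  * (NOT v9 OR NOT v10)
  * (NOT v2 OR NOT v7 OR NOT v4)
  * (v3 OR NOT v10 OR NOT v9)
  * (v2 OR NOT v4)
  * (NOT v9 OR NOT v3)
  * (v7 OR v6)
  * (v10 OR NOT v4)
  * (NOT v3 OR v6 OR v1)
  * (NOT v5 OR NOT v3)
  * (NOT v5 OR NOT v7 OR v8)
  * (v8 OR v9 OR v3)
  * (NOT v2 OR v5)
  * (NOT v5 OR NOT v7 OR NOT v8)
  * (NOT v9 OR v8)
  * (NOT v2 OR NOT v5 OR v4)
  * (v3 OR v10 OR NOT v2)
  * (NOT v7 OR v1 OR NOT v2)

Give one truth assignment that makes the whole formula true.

v1=T, v2=F, v3=T, v4=F, v5=F, v6=T, v7=F, v8=F, v9=F, v10=T

Pure literal: v1 appears only positively; assign v1 = True.
v6 occurs only positively in the remaining clauses — set v6 = True.
Try v2 = False.
  then v4 is forced to False.
For the remaining variables, v3 = True, v5 = False, v7 = False, v8 = False, v9 = False, v10 = True works.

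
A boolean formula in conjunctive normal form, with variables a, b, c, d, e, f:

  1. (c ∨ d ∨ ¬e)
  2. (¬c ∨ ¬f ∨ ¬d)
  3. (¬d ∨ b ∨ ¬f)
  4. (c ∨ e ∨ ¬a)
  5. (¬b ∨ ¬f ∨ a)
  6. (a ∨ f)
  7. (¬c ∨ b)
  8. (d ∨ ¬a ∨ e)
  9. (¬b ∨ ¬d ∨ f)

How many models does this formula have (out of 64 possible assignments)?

Satisfying assignments:
  a=0 b=0 c=0 d=0 e=0 f=1
  a=1 b=0 c=0 d=1 e=1 f=0
  a=1 b=1 c=0 d=1 e=1 f=1
  a=1 b=1 c=1 d=0 e=1 f=0
  a=1 b=1 c=1 d=0 e=1 f=1
Count: 5.

5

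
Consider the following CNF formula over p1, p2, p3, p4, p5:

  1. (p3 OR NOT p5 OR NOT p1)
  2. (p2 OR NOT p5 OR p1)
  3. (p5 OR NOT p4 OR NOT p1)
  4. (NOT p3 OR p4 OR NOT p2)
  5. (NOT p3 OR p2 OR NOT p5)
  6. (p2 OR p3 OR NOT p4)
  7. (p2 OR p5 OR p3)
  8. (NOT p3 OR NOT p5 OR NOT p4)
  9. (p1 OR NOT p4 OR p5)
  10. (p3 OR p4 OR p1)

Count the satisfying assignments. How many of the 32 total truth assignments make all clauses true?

4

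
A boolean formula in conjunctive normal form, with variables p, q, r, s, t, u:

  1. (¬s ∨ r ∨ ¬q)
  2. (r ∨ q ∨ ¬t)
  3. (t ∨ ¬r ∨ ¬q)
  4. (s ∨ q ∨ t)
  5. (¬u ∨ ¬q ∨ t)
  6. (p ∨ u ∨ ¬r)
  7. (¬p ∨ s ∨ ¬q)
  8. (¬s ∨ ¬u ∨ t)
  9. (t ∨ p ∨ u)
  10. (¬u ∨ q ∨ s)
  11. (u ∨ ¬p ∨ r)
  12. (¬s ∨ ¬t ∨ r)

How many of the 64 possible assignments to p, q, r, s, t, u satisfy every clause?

11

Split on q, then t.
  q=1, t=1: 6 of the 16 assignments to (p,r,s,u) work.
  q=1, t=0: a clause becomes empty — 0.
  q=0, t=1: remaining (p,r,s,u) ∈ {(0,1,1,1); (1,1,0,0); (1,1,1,0); (1,1,1,1)} — 4.
  q=0, t=0: remaining (p,r,s,u) ∈ {(1,1,1,0)} — 1.
Total: 6 + 0 + 4 + 1 = 11.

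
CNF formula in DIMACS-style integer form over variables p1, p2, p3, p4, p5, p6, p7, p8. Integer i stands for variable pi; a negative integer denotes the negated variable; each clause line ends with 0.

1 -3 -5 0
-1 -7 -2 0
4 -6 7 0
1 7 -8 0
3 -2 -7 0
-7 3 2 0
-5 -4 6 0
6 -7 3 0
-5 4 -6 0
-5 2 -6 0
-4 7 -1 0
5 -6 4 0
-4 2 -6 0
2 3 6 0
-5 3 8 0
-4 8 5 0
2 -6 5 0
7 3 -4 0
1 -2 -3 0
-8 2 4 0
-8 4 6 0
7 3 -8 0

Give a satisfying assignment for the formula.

Try p1 = True.
Set p2 = False and propagate.
For the remaining variables, p3 = True, p4 = False, p5 = True, p6 = False, p7 = True, p8 = False works.

p1=1, p2=0, p3=1, p4=0, p5=1, p6=0, p7=1, p8=0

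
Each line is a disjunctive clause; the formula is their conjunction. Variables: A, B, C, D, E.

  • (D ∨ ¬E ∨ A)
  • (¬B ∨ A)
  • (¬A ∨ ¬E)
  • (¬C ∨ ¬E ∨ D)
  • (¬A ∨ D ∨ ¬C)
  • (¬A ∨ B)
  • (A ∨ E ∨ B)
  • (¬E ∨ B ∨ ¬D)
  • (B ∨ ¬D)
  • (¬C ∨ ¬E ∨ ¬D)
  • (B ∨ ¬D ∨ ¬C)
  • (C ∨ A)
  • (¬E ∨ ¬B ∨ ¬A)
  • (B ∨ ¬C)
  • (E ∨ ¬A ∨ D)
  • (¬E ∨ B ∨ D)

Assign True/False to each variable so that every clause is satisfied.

A = T, B = T, C = F, D = T, E = F

Branch on A: take A = True.
  then E is forced to False.
  then B is forced to True.
  then D is forced to True.
C is now unconstrained; take C = False.
Every clause has at least one true literal under this assignment.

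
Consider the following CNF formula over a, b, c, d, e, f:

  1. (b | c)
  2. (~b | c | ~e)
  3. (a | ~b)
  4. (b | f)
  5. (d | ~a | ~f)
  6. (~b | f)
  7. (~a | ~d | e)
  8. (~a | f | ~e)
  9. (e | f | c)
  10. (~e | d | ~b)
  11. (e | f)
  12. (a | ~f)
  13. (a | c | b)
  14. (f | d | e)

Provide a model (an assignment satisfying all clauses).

a=T, b=F, c=T, d=T, e=T, f=T

Pure literal: c appears only positively; assign c = True.
Set a = True and propagate.
Try b = False.
  then f is forced to True.
  then d is forced to True.
  then e is forced to True.
Every clause has at least one true literal under this assignment.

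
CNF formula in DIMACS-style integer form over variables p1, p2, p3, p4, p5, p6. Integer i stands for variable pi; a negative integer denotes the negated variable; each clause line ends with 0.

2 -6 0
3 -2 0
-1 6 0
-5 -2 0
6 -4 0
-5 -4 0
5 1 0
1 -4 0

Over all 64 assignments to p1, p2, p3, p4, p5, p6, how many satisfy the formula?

4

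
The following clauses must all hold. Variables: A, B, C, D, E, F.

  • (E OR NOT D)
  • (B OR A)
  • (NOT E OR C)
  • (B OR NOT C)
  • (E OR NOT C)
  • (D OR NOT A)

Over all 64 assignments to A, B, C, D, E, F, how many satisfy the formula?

8

Split on C, then E.
  C=1, E=1: F free; 3 ways for (A,B,D) × 2^1 = 6.
  C=1, E=0: a clause becomes empty — 0.
  C=0, E=1: a clause becomes empty — 0.
  C=0, E=0: remaining (A,B,D,F) ∈ {(0,1,0,0); (0,1,0,1)} — 2.
Total: 6 + 0 + 0 + 2 = 8.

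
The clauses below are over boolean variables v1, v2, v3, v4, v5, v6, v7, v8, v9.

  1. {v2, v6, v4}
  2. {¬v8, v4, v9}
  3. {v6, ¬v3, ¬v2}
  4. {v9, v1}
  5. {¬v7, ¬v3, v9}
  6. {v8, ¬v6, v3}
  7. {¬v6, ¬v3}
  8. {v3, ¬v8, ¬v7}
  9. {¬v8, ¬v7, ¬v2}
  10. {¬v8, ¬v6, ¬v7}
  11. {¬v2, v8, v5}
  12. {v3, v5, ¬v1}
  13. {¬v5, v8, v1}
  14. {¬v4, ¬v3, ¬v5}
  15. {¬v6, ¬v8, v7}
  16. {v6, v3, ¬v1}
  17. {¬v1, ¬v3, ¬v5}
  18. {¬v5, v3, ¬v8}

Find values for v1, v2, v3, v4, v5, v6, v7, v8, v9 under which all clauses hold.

v1 = T  v2 = F  v3 = T  v4 = T  v5 = F  v6 = F  v7 = F  v8 = F  v9 = T

Check each clause:
  1. {v4, v2, v6} — v4 is true.
  2. {v9, ¬v8, v4} — ¬v8 is true.
  3. {v6, ¬v3, ¬v2} — ¬v2 is true.
  4. {v1, v9} — v9 is true.
  5. {v9, ¬v7, ¬v3} — v9 is true.
  6. {v8, v3, ¬v6} — ¬v6 is true.
  7. {¬v3, ¬v6} — ¬v6 is true.
  8. {v3, ¬v8, ¬v7} — ¬v8 is true.
  9. {¬v2, ¬v8, ¬v7} — ¬v8 is true.
  10. {¬v7, ¬v8, ¬v6} — ¬v8 is true.
  11. {v8, ¬v2, v5} — ¬v2 is true.
  12. {¬v1, v5, v3} — v3 is true.
  13. {¬v5, v1, v8} — v1 is true.
  14. {¬v5, ¬v3, ¬v4} — ¬v5 is true.
  15. {¬v6, ¬v8, v7} — ¬v8 is true.
  16. {v6, ¬v1, v3} — v3 is true.
  17. {¬v3, ¬v1, ¬v5} — ¬v5 is true.
  18. {¬v5, v3, ¬v8} — ¬v8 is true.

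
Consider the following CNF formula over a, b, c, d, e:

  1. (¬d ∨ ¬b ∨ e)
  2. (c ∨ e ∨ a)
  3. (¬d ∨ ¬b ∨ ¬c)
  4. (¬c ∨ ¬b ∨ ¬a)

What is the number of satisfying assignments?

Case analysis on b and c:
  b=T, c=T: remaining (a,d,e) ∈ {(F,F,F); (F,F,T)} — 2.
  b=T, c=F: 5 of the 8 assignments to (a,d,e) work.
  b=F, c=T: a, d, e free → 2^3 = 8.
  b=F, c=F: d free; 3 ways for (a,e) × 2^1 = 6.
Total: 2 + 5 + 8 + 6 = 21.

21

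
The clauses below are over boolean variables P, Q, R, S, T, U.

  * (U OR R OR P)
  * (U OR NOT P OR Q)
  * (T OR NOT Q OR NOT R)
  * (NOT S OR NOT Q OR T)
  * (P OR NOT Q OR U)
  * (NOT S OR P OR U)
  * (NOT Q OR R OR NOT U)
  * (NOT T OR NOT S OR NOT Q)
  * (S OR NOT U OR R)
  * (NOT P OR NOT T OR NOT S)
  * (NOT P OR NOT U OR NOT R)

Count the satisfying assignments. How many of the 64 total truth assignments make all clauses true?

Case analysis on U and P:
  U=T, P=T: remaining (Q,R,S,T) ∈ {(F,F,T,F)} — 1.
  U=T, P=F: 7 of the 16 assignments to (Q,R,S,T) work.
  U=F, P=T: remaining (Q,R,S,T) ∈ {(T,F,F,F); (T,F,F,T); (T,T,F,T)} — 3.
  U=F, P=F: remaining (Q,R,S,T) ∈ {(F,T,F,F); (F,T,F,T)} — 2.
Total: 1 + 7 + 3 + 2 = 13.

13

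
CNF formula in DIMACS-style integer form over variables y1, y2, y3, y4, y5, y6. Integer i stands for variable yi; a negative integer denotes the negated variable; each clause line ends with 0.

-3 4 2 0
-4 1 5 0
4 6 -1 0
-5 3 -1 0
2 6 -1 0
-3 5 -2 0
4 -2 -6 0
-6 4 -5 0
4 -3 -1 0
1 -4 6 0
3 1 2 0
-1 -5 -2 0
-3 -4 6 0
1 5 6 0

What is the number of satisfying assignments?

11

Case analysis on y1 and y4:
  y1=T, y4=T: 5 of the 16 assignments to (y2,y3,y5,y6) work.
  y1=T, y4=F: remaining (y2,y3,y5,y6) ∈ {(F,F,F,T)} — 1.
  y1=F, y4=T: remaining (y2,y3,y5,y6) ∈ {(F,T,T,T); (T,F,T,T); (T,T,T,T)} — 3.
  y1=F, y4=F: remaining (y2,y3,y5,y6) ∈ {(T,F,T,F); (T,T,T,F)} — 2.
Total: 5 + 1 + 3 + 2 = 11.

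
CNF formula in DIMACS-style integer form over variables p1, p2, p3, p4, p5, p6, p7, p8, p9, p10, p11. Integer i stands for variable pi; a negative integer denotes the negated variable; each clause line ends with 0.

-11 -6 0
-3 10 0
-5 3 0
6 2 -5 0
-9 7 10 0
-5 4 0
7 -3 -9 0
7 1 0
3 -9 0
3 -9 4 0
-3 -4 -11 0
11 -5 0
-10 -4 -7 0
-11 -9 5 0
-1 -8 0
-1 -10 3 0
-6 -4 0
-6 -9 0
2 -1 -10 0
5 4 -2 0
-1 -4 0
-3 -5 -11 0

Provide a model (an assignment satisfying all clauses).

p8 occurs only negated in the remaining clauses — set p8 = False.
p9 occurs only negated in the remaining clauses — set p9 = False.
Try p1 = True.
  then p4 is forced to False.
  then p5 is forced to False.
  then p2 is forced to False.
  then p10 is forced to False.
  then p3 is forced to False.
Try p6 = True.
  then p11 is forced to False.
p7 is now unconstrained; take p7 = False.
Every clause has at least one true literal under this assignment.

p1 = T  p2 = F  p3 = F  p4 = F  p5 = F  p6 = T  p7 = F  p8 = F  p9 = F  p10 = F  p11 = F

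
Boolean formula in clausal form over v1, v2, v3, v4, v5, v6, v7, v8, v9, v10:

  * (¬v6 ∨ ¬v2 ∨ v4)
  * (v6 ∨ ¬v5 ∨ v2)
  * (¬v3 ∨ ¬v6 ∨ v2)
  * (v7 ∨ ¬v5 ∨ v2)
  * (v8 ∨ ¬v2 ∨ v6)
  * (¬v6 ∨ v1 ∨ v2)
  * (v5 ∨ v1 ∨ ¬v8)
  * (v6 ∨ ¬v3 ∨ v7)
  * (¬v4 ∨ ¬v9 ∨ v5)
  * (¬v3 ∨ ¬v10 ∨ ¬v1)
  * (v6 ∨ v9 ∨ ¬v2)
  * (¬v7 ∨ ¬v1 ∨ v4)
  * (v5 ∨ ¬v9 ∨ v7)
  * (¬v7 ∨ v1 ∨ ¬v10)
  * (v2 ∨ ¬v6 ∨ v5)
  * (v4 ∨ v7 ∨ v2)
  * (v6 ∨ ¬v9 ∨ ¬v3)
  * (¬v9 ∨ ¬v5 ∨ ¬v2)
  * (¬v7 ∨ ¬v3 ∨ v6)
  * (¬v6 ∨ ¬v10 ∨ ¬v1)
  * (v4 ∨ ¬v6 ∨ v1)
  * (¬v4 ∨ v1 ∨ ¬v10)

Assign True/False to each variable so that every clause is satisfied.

Pure literal: v3 appears only negated; assign v3 = False.
Pure literal: v10 appears only negated; assign v10 = False.
Try v1 = True.
Try v2 = True.
The remaining clauses are satisfied by v4 = True, v5 = False, v6 = True, v7 = True, v8 = True, v9 = False.
Every clause has at least one true literal under this assignment.

v1=True, v2=True, v3=False, v4=True, v5=False, v6=True, v7=True, v8=True, v9=False, v10=False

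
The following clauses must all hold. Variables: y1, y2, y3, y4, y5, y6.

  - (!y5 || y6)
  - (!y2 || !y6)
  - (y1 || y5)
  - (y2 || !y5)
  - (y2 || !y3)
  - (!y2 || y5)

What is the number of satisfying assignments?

4

Satisfying assignments:
  y1=1 y2=0 y3=0 y4=0 y5=0 y6=0
  y1=1 y2=0 y3=0 y4=0 y5=0 y6=1
  y1=1 y2=0 y3=0 y4=1 y5=0 y6=0
  y1=1 y2=0 y3=0 y4=1 y5=0 y6=1
That's 4 in total.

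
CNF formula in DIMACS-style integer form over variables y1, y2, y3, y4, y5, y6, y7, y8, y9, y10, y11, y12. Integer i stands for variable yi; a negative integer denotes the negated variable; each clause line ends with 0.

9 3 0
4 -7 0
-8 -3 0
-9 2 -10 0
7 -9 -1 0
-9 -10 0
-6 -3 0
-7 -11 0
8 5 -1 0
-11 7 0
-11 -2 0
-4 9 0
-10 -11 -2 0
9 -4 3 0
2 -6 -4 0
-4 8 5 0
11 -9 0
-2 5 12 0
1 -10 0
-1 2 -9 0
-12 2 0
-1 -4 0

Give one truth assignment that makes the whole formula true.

y1 = F, y2 = F, y3 = T, y4 = F, y5 = F, y6 = F, y7 = F, y8 = F, y9 = F, y10 = F, y11 = F, y12 = F

y6 occurs only negated in the remaining clauses — set y6 = False.
Pure literal: y10 appears only negated; assign y10 = False.
Set y1 = False and propagate.
Set y2 = False and propagate.
  then y12 is forced to False.
For the remaining variables, y3 = True, y4 = False, y5 = False, y7 = False, y8 = False, y9 = False, y11 = False works.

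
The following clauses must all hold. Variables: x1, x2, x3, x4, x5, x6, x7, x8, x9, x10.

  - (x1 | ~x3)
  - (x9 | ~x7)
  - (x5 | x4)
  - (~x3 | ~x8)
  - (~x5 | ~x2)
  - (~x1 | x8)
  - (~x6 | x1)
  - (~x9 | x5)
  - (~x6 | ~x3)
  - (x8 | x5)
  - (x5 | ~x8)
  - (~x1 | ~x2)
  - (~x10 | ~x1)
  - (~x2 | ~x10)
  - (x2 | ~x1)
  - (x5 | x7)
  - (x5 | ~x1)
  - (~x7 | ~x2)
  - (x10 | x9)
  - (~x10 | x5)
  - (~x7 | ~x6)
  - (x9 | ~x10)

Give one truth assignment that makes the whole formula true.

x1=F, x2=F, x3=F, x4=T, x5=T, x6=F, x7=F, x8=T, x9=T, x10=T

Pure literal: x3 appears only negated; assign x3 = False.
x4 occurs only positively in the remaining clauses — set x4 = True.
Try x1 = False.
  then x6 is forced to False.
For the remaining variables, x2 = False, x5 = True, x7 = False, x8 = True, x9 = True, x10 = True works.
Every clause has at least one true literal under this assignment.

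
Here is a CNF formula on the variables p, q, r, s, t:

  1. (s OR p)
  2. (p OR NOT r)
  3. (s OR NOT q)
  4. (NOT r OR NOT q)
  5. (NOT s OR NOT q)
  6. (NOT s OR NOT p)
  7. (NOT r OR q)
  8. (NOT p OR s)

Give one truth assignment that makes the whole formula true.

p=False, q=False, r=False, s=True, t=True

r occurs only negated in the remaining clauses — set r = False.
Try p = False.
  then s is forced to True.
  then q is forced to False.
t is now unconstrained; take t = True.
Every clause has at least one true literal under this assignment.
Check each clause:
  1. (s OR p) — s is true.
  2. (p OR NOT r) — NOT r is true.
  3. (NOT q OR s) — s is true.
  4. (NOT r OR NOT q) — NOT r is true.
  5. (NOT q OR NOT s) — NOT q is true.
  6. (NOT s OR NOT p) — NOT p is true.
  7. (q OR NOT r) — NOT r is true.
  8. (NOT p OR s) — s is true.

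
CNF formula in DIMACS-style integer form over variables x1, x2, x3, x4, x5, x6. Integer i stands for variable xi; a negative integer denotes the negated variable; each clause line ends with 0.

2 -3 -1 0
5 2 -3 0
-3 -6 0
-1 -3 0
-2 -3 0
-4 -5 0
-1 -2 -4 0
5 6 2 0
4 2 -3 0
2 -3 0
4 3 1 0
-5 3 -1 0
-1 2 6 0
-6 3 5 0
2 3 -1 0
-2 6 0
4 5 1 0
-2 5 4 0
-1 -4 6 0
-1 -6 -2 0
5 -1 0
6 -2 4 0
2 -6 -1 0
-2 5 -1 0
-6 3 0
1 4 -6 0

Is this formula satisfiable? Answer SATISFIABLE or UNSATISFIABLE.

UNSATISFIABLE

x2 = True:
  propagation gives x3=False, x6=True; an empty clause results — contradiction.
x2 = False:
  propagation gives x3=False, x1=False, x4=True, x5=False; an empty clause results — contradiction.
Every branch closes, so no satisfying assignment exists.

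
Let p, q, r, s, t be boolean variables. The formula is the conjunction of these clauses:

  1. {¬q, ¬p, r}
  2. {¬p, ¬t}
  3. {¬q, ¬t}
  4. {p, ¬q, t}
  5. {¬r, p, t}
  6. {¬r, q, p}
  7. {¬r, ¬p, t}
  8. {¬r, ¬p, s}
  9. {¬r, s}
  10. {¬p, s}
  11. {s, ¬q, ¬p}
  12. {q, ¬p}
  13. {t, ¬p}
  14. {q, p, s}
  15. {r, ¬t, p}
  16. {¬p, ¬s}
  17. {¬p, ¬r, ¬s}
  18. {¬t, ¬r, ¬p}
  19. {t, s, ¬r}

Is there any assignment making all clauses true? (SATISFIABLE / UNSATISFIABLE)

Try p = False.
Branch on q: take q = False.
  then r is forced to False.
  then s is forced to True.
  then t is forced to False.
So p=False, q=False, r=False, s=True, t=False is a satisfying assignment.

SATISFIABLE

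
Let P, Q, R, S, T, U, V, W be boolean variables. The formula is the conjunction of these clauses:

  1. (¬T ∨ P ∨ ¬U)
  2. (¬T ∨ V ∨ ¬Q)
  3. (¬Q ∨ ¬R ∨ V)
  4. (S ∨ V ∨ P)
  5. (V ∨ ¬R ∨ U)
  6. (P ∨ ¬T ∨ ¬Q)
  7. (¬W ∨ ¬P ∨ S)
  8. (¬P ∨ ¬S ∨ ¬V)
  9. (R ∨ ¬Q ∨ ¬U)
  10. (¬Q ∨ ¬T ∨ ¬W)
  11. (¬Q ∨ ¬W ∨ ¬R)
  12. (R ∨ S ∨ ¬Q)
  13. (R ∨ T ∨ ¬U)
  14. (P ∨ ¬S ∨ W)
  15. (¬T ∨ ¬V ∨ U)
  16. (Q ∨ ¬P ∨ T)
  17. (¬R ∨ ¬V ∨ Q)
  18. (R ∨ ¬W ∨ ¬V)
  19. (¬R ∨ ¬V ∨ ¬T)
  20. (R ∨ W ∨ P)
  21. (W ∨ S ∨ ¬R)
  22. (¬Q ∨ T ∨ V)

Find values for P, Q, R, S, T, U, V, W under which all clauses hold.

Try P = True.
Try Q = False.
  then T is forced to True.
Try R = False.
For the remaining variables, S = True, U = True, V = False, W = False works.
Every clause has at least one true literal under this assignment.

P=1, Q=0, R=0, S=1, T=1, U=1, V=0, W=0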